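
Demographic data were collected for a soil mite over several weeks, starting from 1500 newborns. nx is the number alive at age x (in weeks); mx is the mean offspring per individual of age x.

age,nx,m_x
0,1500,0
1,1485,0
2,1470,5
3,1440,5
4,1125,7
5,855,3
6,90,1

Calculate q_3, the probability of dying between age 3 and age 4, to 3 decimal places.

0.219

lx = nx/n0 = nx/1500: 1, 0.99, 0.98, 0.96, 0.75, 0.57, 0.06
q_3 = (l_3 − l_4) / l_3 = (0.96 − 0.75) / 0.96
     = 0.21 / 0.96 = 0.21875 → 0.219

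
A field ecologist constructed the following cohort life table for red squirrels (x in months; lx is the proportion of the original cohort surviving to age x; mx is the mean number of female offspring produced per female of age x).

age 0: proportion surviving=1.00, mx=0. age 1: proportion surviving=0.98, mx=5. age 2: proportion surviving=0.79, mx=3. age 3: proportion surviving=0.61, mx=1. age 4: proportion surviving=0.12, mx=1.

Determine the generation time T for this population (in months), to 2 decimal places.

1.49

lx·mx: 0, 4.9, 2.37, 0.61, 0.12 → R0 = 8
x·lx·mx: 0, 4.9, 4.74, 1.83, 0.48 → Σ = 11.95
T = 11.95 / 8 = 1.49375 → 1.49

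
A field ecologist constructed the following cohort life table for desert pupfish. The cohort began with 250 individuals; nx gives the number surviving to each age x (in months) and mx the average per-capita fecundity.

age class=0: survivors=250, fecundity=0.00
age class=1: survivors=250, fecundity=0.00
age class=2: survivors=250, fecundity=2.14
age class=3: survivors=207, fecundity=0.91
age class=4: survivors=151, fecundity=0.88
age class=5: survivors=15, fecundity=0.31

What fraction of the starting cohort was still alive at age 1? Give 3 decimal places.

1.000

l_1 = n_1/n_0 = 250/250 = 1 → 1.000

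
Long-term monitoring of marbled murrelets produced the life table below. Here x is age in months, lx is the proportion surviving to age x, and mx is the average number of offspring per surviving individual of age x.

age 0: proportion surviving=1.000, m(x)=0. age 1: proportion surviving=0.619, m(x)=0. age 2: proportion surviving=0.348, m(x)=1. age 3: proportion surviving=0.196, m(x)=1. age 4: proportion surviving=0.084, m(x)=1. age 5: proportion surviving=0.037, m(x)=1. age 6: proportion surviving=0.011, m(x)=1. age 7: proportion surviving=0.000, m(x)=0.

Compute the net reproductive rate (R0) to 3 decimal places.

lx·mx by age: 0, 0, 0.348, 0.196, 0.084, 0.037, 0.011, 0
R0 = Σ lx·mx = 0.676 → 0.676

0.676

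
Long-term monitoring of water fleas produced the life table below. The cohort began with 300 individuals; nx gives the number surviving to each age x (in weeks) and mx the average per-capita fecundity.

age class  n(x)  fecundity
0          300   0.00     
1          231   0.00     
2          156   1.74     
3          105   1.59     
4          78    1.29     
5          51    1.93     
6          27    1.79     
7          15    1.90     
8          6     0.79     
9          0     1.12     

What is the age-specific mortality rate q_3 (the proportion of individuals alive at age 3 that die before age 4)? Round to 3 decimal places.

0.257

lx = nx/n0 = nx/300: 1, 0.77, 0.52, 0.35, 0.26, 0.17, 0.09, 0.05, 0.02, 0
q_3 = (l_3 − l_4) / l_3 = (0.35 − 0.26) / 0.35
     = 0.09 / 0.35 = 0.257143… → 0.257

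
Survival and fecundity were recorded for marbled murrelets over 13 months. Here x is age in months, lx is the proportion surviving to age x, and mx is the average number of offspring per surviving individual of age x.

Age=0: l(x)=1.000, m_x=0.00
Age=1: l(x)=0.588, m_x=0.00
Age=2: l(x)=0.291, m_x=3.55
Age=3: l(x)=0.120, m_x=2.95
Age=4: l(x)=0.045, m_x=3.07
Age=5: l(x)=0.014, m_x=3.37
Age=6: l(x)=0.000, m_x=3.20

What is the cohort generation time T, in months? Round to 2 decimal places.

2.49

lx·mx: 0, 0, 1.03305, 0.354, 0.13815, 0.04718, 0 → R0 = 1.57238
x·lx·mx: 0, 0, 2.0661, 1.062, 0.5526, 0.2359, 0 → Σ = 3.9166
T = 3.9166 / 1.57238 = 2.490874… → 2.49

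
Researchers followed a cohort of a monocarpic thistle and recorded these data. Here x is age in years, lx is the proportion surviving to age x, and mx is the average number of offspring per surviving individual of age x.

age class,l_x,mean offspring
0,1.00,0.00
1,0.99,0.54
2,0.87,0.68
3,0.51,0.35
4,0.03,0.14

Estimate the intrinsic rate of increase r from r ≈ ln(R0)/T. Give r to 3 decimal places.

0.155

R0 = Σ lx·mx = 0 + 0.5346 + 0.5916 + 0.1785 + 0.0042 = 1.3089
Σ x·lx·mx = 2.2701; T = 2.2701/1.3089 = 1.73436…
r ≈ ln(R0)/T = ln(1.3089)/1.73436… = 0.15521… → 0.155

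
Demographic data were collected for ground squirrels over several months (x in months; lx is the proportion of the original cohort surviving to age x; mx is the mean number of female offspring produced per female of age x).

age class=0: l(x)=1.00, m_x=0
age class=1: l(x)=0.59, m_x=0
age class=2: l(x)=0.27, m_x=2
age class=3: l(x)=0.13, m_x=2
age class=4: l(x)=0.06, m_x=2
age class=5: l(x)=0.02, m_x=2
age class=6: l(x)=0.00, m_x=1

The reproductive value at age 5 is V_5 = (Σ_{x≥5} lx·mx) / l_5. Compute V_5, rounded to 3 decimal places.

2.000

lx·mx for x ≥ 5: 0.04, 0 → sum = 0.04
V_5 = 0.04 / l_5 = 0.04 / 0.02 = 2 → 2.000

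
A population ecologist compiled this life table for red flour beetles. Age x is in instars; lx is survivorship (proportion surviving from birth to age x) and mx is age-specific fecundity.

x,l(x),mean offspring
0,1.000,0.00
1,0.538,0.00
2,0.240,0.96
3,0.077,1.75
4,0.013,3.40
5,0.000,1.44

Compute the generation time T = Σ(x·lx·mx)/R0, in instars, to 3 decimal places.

2.545

lx·mx: 0, 0, 0.2304, 0.13475, 0.0442, 0 → R0 = 0.40935
x·lx·mx: 0, 0, 0.4608, 0.40425, 0.1768, 0 → Σ = 1.04185
T = 1.04185 / 0.40935 = 2.545133… → 2.545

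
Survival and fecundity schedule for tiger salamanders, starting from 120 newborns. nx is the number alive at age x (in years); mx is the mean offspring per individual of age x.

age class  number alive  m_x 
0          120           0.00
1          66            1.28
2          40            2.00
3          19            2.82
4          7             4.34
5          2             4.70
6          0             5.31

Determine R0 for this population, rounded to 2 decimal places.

2.15

lx = nx/n0 = nx/120: 1, 0.55, 0.33333…, 0.15833…, 0.05833…, 0.01667…, 0
lx·mx by age: 0, 0.704, 0.666667…, 0.4465…, 0.253167…, 0.078333…, 0
R0 = Σ lx·mx = 2.148667… → 2.15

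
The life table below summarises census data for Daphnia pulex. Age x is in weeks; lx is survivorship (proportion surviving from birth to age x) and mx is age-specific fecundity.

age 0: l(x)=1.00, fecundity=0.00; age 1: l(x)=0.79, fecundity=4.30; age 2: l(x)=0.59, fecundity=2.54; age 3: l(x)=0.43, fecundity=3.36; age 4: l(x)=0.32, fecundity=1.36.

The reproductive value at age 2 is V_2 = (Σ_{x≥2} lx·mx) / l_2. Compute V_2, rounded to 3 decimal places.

5.726

lx·mx for x ≥ 2: 1.4986, 1.4448, 0.4352 → sum = 3.3786
V_2 = 3.3786 / l_2 = 3.3786 / 0.59 = 5.726441… → 5.726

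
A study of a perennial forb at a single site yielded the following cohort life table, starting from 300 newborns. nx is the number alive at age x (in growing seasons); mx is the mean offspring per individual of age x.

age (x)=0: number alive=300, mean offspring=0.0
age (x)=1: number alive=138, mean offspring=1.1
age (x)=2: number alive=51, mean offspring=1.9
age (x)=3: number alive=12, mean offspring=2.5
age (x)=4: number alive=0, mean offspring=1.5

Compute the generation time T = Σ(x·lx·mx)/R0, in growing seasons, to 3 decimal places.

lx = nx/n0 = nx/300: 1, 0.46, 0.17, 0.04, 0
lx·mx: 0, 0.506, 0.323, 0.1, 0 → R0 = 0.929
x·lx·mx: 0, 0.506, 0.646, 0.3, 0 → Σ = 1.452
T = 1.452 / 0.929 = 1.562971… → 1.563

1.563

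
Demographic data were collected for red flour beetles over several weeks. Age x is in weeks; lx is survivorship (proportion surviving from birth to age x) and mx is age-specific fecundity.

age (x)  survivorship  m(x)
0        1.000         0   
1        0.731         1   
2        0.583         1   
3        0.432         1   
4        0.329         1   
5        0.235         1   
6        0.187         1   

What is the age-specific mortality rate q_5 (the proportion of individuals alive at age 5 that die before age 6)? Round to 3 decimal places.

q_5 = (l_5 − l_6) / l_5 = (0.235 − 0.187) / 0.235
     = 0.048 / 0.235 = 0.204255… → 0.204

0.204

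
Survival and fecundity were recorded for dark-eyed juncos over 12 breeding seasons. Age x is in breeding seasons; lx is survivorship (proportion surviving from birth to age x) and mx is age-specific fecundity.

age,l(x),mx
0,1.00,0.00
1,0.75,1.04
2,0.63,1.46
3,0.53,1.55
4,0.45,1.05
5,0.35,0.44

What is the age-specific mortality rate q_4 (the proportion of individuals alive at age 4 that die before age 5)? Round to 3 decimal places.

q_4 = (l_4 − l_5) / l_4 = (0.45 − 0.35) / 0.45
     = 0.1 / 0.45 = 0.222222… → 0.222

0.222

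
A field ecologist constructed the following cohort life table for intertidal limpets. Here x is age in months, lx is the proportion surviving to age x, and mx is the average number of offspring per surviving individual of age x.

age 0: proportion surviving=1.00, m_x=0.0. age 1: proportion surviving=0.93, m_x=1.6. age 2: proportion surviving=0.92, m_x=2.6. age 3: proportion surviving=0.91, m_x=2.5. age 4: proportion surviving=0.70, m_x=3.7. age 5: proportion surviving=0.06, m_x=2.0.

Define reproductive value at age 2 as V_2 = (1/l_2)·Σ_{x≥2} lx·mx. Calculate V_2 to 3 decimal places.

lx·mx for x ≥ 2: 2.392, 2.275, 2.59, 0.12 → sum = 7.377
V_2 = 7.377 / l_2 = 7.377 / 0.92 = 8.018478… → 8.018

8.018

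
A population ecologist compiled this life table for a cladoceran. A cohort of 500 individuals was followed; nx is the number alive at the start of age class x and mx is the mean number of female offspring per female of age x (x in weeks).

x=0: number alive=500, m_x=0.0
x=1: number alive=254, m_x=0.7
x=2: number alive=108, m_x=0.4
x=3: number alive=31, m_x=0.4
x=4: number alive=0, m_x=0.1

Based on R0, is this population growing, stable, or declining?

lx = nx/n0 = nx/500: 1, 0.508, 0.216, 0.062, 0
R0 = Σ lx·mx = 0 + 0.3556 + 0.0864 + 0.0248 + 0 = 0.4668
R0 < 1, so the population is declining.

declining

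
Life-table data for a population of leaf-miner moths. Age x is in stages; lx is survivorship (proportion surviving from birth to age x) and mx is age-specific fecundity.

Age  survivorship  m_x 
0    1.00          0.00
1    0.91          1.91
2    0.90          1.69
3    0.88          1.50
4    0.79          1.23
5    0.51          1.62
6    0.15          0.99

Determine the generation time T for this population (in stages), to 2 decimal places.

2.70

lx·mx: 0, 1.7381, 1.521, 1.32, 0.9717, 0.8262, 0.1485 → R0 = 6.5255
x·lx·mx: 0, 1.7381, 3.042, 3.96, 3.8868, 4.131, 0.891 → Σ = 17.6489
T = 17.6489 / 6.5255 = 2.704605… → 2.70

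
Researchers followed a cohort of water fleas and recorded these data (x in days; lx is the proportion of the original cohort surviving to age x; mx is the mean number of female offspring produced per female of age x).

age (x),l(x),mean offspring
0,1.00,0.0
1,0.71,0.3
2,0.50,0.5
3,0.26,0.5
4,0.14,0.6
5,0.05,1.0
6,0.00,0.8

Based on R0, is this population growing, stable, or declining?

R0 = Σ lx·mx = 0 + 0.213 + 0.25 + 0.13 + 0.084 + 0.05 + 0 = 0.727
R0 < 1, so the population is declining.

declining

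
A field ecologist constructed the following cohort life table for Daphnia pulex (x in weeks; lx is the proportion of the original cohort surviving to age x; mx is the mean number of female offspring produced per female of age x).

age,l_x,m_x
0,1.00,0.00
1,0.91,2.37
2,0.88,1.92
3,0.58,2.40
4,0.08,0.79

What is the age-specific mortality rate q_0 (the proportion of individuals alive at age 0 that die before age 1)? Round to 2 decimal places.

q_0 = (l_0 − l_1) / l_0 = (1 − 0.91) / 1
     = 0.09 / 1 = 0.09 → 0.09

0.09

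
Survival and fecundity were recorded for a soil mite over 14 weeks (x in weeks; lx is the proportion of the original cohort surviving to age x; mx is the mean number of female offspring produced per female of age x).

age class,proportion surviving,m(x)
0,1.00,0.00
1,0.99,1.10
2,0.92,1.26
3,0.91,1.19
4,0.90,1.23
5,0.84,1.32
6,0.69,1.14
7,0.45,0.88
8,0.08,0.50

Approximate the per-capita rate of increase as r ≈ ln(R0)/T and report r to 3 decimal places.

R0 = Σ lx·mx = 0 + 1.089 + 1.1592 + 1.0829 + 1.107 + 1.1088 + 0.7866 + 0.396 + 0.04 = 6.7695
Σ x·lx·mx = 24.4397; T = 24.4397/6.7695 = 3.61027…
r ≈ ln(R0)/T = ln(6.7695)/3.61027… = 0.52972… → 0.530

0.530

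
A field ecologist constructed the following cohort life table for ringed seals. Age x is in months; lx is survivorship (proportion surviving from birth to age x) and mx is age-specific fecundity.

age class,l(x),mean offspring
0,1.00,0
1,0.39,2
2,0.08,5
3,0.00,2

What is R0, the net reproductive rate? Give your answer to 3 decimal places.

1.180

lx·mx by age: 0, 0.78, 0.4, 0
R0 = Σ lx·mx = 1.18 → 1.180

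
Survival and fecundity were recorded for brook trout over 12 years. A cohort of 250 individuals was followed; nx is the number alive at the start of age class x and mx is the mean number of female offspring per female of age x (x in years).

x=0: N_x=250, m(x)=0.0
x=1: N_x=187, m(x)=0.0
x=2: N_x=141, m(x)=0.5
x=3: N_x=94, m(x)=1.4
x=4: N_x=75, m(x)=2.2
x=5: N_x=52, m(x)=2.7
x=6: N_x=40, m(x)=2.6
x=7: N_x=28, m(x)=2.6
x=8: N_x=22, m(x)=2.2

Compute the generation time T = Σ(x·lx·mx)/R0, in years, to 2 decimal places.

lx = nx/n0 = nx/250: 1, 0.748, 0.564, 0.376, 0.3, 0.208, 0.16, 0.112, 0.088
lx·mx: 0, 0, 0.282, 0.5264, 0.66, 0.5616, 0.416, 0.2912, 0.1936 → R0 = 2.9308
x·lx·mx: 0, 0, 0.564, 1.5792, 2.64, 2.808, 2.496, 2.0384, 1.5488 → Σ = 13.6744
T = 13.6744 / 2.9308 = 4.665757… → 4.67

4.67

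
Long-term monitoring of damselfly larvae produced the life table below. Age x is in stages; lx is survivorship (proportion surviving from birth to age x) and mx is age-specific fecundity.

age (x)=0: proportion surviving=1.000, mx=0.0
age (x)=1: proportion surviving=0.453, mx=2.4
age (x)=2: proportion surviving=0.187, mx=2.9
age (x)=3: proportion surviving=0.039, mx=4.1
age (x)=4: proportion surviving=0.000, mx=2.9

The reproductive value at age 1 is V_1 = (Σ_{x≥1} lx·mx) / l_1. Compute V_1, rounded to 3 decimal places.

lx·mx for x ≥ 1: 1.0872, 0.5423, 0.1599, 0 → sum = 1.7894
V_1 = 1.7894 / l_1 = 1.7894 / 0.453 = 3.95011… → 3.950

3.950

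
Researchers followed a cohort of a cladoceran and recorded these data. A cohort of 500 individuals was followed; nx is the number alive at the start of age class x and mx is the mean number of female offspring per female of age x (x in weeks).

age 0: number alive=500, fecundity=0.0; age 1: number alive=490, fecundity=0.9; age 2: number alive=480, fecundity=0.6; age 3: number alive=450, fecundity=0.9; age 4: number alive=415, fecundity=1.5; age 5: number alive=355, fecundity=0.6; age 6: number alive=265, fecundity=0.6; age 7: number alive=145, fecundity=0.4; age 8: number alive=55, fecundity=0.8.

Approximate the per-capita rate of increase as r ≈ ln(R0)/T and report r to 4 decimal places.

lx = nx/n0 = nx/500: 1, 0.98, 0.96, 0.9, 0.83, 0.71, 0.53, 0.29, 0.11
R0 = Σ lx·mx = 0 + 0.882 + 0.576 + 0.81 + 1.245 + 0.426 + 0.318 + 0.116 + 0.088 = 4.461
Σ x·lx·mx = 14.998; T = 14.998/4.461 = 3.36203…
r ≈ ln(R0)/T = ln(4.461)/3.36203… = 0.444783… → 0.4448

0.4448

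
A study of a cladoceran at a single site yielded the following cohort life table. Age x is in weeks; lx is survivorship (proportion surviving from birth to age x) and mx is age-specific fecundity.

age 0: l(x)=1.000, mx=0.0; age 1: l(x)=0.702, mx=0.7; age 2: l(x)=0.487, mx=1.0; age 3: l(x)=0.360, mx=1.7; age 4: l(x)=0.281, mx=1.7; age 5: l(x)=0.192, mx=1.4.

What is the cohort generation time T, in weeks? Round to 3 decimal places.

lx·mx: 0, 0.4914, 0.487, 0.612, 0.4777, 0.2688 → R0 = 2.3369
x·lx·mx: 0, 0.4914, 0.974, 1.836, 1.9108, 1.344 → Σ = 6.5562
T = 6.5562 / 2.3369 = 2.805512… → 2.806

2.806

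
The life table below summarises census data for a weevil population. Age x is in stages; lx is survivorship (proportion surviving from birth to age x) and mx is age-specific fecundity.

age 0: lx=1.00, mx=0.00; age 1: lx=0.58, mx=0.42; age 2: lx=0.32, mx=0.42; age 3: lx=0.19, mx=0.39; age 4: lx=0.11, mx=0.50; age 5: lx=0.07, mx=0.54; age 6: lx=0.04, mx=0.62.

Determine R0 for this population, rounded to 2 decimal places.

0.57

lx·mx by age: 0, 0.2436, 0.1344, 0.0741, 0.055, 0.0378, 0.0248
R0 = Σ lx·mx = 0.5697 → 0.57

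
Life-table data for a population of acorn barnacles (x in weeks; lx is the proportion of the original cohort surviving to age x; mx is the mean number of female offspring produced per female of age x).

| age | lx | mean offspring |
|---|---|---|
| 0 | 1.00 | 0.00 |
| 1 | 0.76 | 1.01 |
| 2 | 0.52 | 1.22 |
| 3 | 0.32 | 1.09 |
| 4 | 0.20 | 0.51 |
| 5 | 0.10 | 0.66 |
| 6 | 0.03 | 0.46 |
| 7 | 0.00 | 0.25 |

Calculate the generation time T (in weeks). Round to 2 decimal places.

2.02

lx·mx: 0, 0.7676, 0.6344, 0.3488, 0.102, 0.066, 0.0138, 0 → R0 = 1.9326
x·lx·mx: 0, 0.7676, 1.2688, 1.0464, 0.408, 0.33, 0.0828, 0 → Σ = 3.9036
T = 3.9036 / 1.9326 = 2.01987… → 2.02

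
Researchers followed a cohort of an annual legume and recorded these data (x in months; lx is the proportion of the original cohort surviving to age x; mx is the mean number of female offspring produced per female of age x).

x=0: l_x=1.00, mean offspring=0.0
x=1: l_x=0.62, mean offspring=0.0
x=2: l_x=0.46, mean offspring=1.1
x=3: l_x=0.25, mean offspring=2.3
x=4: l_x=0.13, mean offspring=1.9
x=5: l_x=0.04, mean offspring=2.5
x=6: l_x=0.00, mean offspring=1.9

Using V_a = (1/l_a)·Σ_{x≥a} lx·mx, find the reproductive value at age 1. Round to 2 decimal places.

lx·mx for x ≥ 1: 0, 0.506, 0.575, 0.247, 0.1, 0 → sum = 1.428
V_1 = 1.428 / l_1 = 1.428 / 0.62 = 2.303226… → 2.30

2.30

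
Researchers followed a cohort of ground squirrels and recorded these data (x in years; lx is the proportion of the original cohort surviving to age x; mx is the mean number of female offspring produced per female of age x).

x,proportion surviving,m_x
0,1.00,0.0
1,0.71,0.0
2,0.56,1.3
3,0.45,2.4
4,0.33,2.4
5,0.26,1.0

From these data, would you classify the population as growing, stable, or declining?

R0 = Σ lx·mx = 0 + 0 + 0.728 + 1.08 + 0.792 + 0.26 = 2.86
R0 > 1, so the population is growing.

growing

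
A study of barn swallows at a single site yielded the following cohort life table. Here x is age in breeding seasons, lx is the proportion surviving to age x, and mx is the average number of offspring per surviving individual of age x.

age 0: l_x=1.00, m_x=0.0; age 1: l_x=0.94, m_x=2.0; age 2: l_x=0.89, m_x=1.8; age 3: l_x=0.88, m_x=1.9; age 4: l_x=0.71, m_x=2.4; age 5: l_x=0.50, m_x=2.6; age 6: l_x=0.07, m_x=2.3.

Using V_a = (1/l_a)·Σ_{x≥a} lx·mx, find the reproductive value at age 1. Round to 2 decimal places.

lx·mx for x ≥ 1: 1.88, 1.602, 1.672, 1.704, 1.3, 0.161 → sum = 8.319
V_1 = 8.319 / l_1 = 8.319 / 0.94 = 8.85 → 8.85

8.85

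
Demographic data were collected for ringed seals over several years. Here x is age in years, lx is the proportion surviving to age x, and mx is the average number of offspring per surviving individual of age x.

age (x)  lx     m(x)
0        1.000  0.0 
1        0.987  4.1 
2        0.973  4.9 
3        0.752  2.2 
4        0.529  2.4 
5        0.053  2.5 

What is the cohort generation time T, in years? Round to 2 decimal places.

2.05

lx·mx: 0, 4.0467, 4.7677, 1.6544, 1.2696, 0.1325 → R0 = 11.8709
x·lx·mx: 0, 4.0467, 9.5354, 4.9632, 5.0784, 0.6625 → Σ = 24.2862
T = 24.2862 / 11.8709 = 2.04586… → 2.05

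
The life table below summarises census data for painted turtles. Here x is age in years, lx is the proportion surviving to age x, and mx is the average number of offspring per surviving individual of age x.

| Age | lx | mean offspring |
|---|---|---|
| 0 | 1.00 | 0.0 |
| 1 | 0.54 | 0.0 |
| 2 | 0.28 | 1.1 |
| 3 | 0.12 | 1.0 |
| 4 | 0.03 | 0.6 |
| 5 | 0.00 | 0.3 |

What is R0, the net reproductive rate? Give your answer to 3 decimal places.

0.446

lx·mx by age: 0, 0, 0.308, 0.12, 0.018, 0
R0 = Σ lx·mx = 0.446 → 0.446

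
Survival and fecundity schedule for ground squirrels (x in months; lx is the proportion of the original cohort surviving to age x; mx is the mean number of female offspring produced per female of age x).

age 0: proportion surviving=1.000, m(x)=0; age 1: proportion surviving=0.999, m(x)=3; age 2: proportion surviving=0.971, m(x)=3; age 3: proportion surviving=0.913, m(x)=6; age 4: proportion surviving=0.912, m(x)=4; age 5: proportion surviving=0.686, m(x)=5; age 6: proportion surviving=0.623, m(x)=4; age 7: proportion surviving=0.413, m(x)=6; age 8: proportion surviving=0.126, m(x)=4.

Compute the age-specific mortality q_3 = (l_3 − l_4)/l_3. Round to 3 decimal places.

0.001

q_3 = (l_3 − l_4) / l_3 = (0.913 − 0.912) / 0.913
     = 0.001 / 0.913 = 0.001095… → 0.001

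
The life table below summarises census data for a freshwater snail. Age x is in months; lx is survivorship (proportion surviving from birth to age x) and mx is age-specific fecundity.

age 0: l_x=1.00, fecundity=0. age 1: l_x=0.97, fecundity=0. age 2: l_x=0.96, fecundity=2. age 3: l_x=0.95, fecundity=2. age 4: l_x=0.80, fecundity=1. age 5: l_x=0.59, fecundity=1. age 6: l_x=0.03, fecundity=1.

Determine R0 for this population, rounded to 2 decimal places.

lx·mx by age: 0, 0, 1.92, 1.9, 0.8, 0.59, 0.03
R0 = Σ lx·mx = 5.24 → 5.24

5.24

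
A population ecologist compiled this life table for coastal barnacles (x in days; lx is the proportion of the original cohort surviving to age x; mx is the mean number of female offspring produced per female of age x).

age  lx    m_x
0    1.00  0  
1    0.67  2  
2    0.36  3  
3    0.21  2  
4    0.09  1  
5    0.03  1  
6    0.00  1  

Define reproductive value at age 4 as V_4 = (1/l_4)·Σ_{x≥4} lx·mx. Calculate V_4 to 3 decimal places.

1.333

lx·mx for x ≥ 4: 0.09, 0.03, 0 → sum = 0.12
V_4 = 0.12 / l_4 = 0.12 / 0.09 = 1.333333… → 1.333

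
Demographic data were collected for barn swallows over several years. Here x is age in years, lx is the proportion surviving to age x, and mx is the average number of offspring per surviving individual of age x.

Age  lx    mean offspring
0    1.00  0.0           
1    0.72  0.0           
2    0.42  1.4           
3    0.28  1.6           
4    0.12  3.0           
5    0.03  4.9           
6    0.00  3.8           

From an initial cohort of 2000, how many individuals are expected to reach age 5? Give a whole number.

60

Expected survivors = N0 · l_5 = 2000 × 0.03 = 60 → 60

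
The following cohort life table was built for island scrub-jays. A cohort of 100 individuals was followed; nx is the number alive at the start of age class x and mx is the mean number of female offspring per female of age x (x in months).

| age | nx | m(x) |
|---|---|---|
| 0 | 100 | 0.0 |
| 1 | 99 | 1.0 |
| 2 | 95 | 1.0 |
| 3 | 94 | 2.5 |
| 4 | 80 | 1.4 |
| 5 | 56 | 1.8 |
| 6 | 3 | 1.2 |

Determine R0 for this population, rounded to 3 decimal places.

lx = nx/n0 = nx/100: 1, 0.99, 0.95, 0.94, 0.8, 0.56, 0.03
lx·mx by age: 0, 0.99, 0.95, 2.35, 1.12, 1.008, 0.036
R0 = Σ lx·mx = 6.454 → 6.454

6.454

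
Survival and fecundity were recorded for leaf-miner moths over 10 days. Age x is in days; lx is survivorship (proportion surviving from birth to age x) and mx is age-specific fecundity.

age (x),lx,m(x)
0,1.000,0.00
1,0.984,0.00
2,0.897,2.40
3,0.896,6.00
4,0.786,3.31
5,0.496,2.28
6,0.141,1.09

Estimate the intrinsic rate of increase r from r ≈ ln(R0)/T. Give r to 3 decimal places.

R0 = Σ lx·mx = 0 + 0 + 2.1528 + 5.376 + 2.60166 + 1.13088 + 0.15369 = 11.41503
Σ x·lx·mx = 37.41678; T = 37.41678/11.41503 = 3.27785…
r ≈ ln(R0)/T = ln(11.41503)/3.27785… = 0.74284… → 0.743

0.743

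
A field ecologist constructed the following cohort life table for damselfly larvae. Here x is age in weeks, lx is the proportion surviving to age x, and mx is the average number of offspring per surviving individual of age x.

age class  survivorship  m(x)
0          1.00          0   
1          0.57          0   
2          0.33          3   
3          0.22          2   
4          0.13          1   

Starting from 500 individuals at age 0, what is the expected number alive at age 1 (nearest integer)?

Expected survivors = N0 · l_1 = 500 × 0.57 = 285 → 285

285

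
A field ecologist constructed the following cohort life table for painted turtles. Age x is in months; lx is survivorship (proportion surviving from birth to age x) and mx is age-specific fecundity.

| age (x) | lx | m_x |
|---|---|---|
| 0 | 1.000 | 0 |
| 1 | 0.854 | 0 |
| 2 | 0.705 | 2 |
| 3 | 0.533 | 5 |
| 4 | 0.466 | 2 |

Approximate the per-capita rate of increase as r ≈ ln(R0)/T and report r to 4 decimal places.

0.5546

R0 = Σ lx·mx = 0 + 0 + 1.41 + 2.665 + 0.932 = 5.007
Σ x·lx·mx = 14.543; T = 14.543/5.007 = 2.90453…
r ≈ ln(R0)/T = ln(5.007)/2.90453… = 0.554594… → 0.5546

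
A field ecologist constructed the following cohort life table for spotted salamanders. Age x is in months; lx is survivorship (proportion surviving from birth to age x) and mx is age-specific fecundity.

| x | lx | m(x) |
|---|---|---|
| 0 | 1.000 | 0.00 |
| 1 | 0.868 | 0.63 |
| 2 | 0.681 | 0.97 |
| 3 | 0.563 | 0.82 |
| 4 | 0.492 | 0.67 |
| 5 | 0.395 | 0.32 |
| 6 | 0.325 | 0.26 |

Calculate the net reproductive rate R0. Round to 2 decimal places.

2.21

lx·mx by age: 0, 0.54684, 0.66057, 0.46166, 0.32964, 0.1264, 0.0845
R0 = Σ lx·mx = 2.20961 → 2.21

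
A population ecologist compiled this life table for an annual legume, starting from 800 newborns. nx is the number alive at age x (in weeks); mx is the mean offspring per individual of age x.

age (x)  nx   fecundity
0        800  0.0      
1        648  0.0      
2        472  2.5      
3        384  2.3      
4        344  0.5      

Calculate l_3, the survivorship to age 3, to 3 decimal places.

0.480

l_3 = n_3/n_0 = 384/800 = 0.48 → 0.480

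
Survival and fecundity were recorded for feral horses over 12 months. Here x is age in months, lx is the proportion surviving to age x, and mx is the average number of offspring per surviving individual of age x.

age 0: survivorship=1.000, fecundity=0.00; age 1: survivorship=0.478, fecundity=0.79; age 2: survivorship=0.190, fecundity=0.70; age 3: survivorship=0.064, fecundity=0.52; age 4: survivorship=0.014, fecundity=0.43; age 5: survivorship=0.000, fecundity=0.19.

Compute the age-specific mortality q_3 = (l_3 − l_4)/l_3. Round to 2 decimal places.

0.78

q_3 = (l_3 − l_4) / l_3 = (0.064 − 0.014) / 0.064
     = 0.05 / 0.064 = 0.78125 → 0.78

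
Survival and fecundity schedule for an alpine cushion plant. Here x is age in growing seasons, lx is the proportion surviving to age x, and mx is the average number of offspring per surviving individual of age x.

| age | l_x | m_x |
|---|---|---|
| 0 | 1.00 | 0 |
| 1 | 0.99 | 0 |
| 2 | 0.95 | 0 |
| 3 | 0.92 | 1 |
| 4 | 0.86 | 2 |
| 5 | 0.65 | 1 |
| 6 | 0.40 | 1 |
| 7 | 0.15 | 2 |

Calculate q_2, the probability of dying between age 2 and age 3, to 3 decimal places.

q_2 = (l_2 − l_3) / l_2 = (0.95 − 0.92) / 0.95
     = 0.03 / 0.95 = 0.031579… → 0.032

0.032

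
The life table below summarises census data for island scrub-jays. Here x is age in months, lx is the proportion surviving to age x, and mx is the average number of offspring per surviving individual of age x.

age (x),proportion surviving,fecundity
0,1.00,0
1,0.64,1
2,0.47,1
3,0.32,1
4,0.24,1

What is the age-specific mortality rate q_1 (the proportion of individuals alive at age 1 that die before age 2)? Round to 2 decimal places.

0.27

q_1 = (l_1 − l_2) / l_1 = (0.64 − 0.47) / 0.64
     = 0.17 / 0.64 = 0.265625 → 0.27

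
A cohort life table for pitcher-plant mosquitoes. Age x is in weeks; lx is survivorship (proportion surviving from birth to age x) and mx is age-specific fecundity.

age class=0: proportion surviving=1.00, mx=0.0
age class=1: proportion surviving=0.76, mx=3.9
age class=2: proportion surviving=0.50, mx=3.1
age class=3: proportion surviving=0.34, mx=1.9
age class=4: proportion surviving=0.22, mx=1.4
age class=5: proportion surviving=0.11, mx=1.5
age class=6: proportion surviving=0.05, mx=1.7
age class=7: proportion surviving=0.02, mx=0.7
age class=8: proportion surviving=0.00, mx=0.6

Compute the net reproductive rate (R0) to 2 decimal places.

5.73

lx·mx by age: 0, 2.964, 1.55, 0.646, 0.308, 0.165, 0.085, 0.014, 0
R0 = Σ lx·mx = 5.732 → 5.73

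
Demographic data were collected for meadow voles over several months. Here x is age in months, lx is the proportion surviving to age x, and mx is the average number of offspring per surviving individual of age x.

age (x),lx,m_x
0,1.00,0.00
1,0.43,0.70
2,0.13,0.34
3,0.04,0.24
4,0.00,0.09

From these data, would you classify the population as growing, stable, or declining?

declining

R0 = Σ lx·mx = 0 + 0.301 + 0.0442 + 0.0096 + 0 = 0.3548
R0 < 1, so the population is declining.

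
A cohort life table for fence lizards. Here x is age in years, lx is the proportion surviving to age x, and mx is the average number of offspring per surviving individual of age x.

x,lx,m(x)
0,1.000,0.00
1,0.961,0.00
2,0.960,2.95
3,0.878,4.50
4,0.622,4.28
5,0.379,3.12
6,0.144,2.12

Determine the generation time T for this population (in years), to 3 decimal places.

lx·mx: 0, 0, 2.832, 3.951, 2.66216, 1.18248, 0.30528 → R0 = 10.93292
x·lx·mx: 0, 0, 5.664, 11.853, 10.64864, 5.9124, 1.83168 → Σ = 35.90972
T = 35.90972 / 10.93292 = 3.28455… → 3.285

3.285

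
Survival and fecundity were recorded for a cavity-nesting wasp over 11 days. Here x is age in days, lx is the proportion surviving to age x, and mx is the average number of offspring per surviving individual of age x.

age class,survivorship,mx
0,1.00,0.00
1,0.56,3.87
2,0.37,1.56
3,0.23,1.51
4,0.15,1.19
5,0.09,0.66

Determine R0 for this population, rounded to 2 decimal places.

3.33

lx·mx by age: 0, 2.1672, 0.5772, 0.3473, 0.1785, 0.0594
R0 = Σ lx·mx = 3.3296 → 3.33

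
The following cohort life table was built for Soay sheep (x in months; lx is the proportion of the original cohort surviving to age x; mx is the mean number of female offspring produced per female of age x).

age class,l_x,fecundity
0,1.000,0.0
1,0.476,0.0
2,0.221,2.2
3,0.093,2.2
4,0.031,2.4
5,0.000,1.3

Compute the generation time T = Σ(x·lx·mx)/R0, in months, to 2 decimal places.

lx·mx: 0, 0, 0.4862, 0.2046, 0.0744, 0 → R0 = 0.7652
x·lx·mx: 0, 0, 0.9724, 0.6138, 0.2976, 0 → Σ = 1.8838
T = 1.8838 / 0.7652 = 2.46184… → 2.46

2.46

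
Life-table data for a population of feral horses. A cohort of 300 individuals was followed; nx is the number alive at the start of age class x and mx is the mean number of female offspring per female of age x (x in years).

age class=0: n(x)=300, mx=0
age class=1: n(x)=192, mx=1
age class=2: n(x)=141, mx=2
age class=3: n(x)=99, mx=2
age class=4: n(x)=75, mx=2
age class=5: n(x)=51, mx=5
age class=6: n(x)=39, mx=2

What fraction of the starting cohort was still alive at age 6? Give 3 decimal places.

l_6 = n_6/n_0 = 39/300 = 0.13 → 0.130

0.130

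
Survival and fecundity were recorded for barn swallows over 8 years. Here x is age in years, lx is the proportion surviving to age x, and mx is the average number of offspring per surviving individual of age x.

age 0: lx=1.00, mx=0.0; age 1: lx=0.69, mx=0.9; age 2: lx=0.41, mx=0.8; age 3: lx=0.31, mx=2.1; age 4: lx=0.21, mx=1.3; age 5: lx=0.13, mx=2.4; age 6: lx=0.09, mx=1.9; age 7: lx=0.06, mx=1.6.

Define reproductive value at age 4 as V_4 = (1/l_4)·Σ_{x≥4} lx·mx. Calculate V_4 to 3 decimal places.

lx·mx for x ≥ 4: 0.273, 0.312, 0.171, 0.096 → sum = 0.852
V_4 = 0.852 / l_4 = 0.852 / 0.21 = 4.057143… → 4.057

4.057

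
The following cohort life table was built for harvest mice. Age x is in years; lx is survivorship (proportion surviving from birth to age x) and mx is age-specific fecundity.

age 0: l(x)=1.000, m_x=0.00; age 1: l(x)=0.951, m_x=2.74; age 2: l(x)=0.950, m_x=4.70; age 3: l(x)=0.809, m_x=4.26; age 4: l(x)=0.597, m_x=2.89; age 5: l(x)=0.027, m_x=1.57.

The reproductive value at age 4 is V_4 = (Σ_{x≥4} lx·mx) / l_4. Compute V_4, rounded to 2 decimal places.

lx·mx for x ≥ 4: 1.72533, 0.04239 → sum = 1.76772
V_4 = 1.76772 / l_4 = 1.76772 / 0.597 = 2.961005… → 2.96

2.96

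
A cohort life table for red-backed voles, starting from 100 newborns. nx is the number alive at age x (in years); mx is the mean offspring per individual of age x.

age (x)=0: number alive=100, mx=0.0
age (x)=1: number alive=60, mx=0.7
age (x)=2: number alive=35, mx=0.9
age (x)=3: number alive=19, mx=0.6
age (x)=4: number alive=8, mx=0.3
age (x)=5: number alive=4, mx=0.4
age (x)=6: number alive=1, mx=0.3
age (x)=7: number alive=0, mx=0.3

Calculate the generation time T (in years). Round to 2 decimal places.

1.78

lx = nx/n0 = nx/100: 1, 0.6, 0.35, 0.19, 0.08, 0.04, 0.01, 0
lx·mx: 0, 0.42, 0.315, 0.114, 0.024, 0.016, 0.003, 0 → R0 = 0.892
x·lx·mx: 0, 0.42, 0.63, 0.342, 0.096, 0.08, 0.018, 0 → Σ = 1.586
T = 1.586 / 0.892 = 1.778027… → 1.78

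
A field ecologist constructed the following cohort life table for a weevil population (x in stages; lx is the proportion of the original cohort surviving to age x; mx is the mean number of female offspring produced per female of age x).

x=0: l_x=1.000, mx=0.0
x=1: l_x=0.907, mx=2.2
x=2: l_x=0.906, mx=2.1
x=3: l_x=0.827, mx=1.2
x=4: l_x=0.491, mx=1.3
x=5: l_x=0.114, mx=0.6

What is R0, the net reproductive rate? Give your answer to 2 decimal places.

5.60

lx·mx by age: 0, 1.9954, 1.9026, 0.9924, 0.6383, 0.0684
R0 = Σ lx·mx = 5.5971 → 5.60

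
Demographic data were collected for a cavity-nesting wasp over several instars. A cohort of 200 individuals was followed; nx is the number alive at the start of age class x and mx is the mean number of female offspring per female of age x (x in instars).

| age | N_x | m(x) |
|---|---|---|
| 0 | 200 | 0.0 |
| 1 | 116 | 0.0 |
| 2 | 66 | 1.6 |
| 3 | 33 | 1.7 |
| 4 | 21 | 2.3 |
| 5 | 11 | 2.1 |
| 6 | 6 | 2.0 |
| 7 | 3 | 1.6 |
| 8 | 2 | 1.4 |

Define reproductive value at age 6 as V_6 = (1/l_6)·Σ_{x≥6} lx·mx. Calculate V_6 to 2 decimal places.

3.27

lx = nx/n0 = nx/200: 1, 0.58, 0.33, 0.165, 0.105, 0.055, 0.03, 0.015, 0.01
lx·mx for x ≥ 6: 0.06, 0.024, 0.014 → sum = 0.098
V_6 = 0.098 / l_6 = 0.098 / 0.03 = 3.266667… → 3.27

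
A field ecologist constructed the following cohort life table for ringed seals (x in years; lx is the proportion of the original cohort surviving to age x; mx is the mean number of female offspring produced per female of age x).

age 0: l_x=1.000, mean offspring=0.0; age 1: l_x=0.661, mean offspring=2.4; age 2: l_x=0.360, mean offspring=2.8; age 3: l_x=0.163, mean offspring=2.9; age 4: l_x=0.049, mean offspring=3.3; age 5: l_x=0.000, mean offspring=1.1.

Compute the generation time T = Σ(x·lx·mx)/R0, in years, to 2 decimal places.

1.76

lx·mx: 0, 1.5864, 1.008, 0.4727, 0.1617, 0 → R0 = 3.2288
x·lx·mx: 0, 1.5864, 2.016, 1.4181, 0.6468, 0 → Σ = 5.6673
T = 5.6673 / 3.2288 = 1.755234… → 1.76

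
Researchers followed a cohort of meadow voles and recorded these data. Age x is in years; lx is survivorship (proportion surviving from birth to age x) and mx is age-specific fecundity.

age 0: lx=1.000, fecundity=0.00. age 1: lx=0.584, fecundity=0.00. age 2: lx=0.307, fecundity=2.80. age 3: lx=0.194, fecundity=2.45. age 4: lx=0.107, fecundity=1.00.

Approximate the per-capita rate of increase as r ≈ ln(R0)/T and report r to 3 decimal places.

0.148

R0 = Σ lx·mx = 0 + 0 + 0.8596 + 0.4753 + 0.107 = 1.4419
Σ x·lx·mx = 3.5731; T = 3.5731/1.4419 = 2.47805…
r ≈ ln(R0)/T = ln(1.4419)/2.47805… = 0.14768… → 0.148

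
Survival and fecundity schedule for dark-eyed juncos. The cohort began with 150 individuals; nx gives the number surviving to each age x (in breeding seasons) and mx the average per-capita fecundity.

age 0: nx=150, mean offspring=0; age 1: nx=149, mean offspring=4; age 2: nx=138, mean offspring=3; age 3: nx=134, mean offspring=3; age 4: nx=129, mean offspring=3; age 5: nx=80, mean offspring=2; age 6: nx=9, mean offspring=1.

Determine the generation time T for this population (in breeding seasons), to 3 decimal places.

2.557

lx = nx/n0 = nx/150: 1, 0.99333…, 0.92, 0.89333…, 0.86, 0.53333…, 0.06
lx·mx: 0, 3.973333…, 2.76, 2.68…, 2.58, 1.066667…, 0.06 → R0 = 13.12…
x·lx·mx: 0, 3.973333…, 5.52, 8.04…, 10.32, 5.333333…, 0.36 → Σ = 33.546667…
T = 33.546667… / 13.12… = 2.556911… → 2.557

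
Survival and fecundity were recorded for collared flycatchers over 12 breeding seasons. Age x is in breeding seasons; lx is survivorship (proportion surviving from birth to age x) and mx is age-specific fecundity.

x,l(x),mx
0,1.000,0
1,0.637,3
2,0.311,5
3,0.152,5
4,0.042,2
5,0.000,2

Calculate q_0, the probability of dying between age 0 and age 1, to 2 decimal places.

0.36

q_0 = (l_0 − l_1) / l_0 = (1 − 0.637) / 1
     = 0.363 / 1 = 0.363 → 0.36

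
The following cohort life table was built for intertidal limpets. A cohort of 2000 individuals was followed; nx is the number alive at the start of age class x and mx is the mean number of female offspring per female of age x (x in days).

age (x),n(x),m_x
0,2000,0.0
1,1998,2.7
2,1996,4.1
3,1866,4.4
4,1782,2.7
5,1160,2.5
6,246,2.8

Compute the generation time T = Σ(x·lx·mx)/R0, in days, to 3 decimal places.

lx = nx/n0 = nx/2000: 1, 0.999, 0.998, 0.933, 0.891, 0.58, 0.123
lx·mx: 0, 2.6973, 4.0918, 4.1052, 2.4057, 1.45, 0.3444 → R0 = 15.0944
x·lx·mx: 0, 2.6973, 8.1836, 12.3156, 9.6228, 7.25, 2.0664 → Σ = 42.1357
T = 42.1357 / 15.0944 = 2.791479… → 2.791

2.791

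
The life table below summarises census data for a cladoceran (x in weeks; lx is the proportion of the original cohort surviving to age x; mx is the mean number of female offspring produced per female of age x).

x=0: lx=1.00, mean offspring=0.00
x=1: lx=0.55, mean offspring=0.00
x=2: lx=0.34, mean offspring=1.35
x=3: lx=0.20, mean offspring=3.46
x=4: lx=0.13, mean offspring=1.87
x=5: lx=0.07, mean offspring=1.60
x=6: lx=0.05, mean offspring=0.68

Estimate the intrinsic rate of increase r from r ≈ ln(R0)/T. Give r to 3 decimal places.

R0 = Σ lx·mx = 0 + 0 + 0.459 + 0.692 + 0.2431 + 0.112 + 0.034 = 1.5401
Σ x·lx·mx = 4.7304; T = 4.7304/1.5401 = 3.07149…
r ≈ ln(R0)/T = ln(1.5401)/3.07149… = 0.1406… → 0.141

0.141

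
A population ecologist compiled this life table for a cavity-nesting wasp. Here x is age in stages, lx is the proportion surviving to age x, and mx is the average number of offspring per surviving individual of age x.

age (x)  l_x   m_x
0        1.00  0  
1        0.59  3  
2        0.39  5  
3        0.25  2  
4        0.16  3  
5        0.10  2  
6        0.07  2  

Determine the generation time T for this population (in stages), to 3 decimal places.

2.169

lx·mx: 0, 1.77, 1.95, 0.5, 0.48, 0.2, 0.14 → R0 = 5.04
x·lx·mx: 0, 1.77, 3.9, 1.5, 1.92, 1, 0.84 → Σ = 10.93
T = 10.93 / 5.04 = 2.168651… → 2.169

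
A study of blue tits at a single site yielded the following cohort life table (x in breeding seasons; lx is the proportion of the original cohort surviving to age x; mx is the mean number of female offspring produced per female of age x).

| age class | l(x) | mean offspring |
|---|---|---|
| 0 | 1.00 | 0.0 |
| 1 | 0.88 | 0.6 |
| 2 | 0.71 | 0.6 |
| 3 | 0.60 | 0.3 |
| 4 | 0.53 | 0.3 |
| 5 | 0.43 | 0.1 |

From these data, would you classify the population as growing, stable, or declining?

growing

R0 = Σ lx·mx = 0 + 0.528 + 0.426 + 0.18 + 0.159 + 0.043 = 1.336
R0 > 1, so the population is growing.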